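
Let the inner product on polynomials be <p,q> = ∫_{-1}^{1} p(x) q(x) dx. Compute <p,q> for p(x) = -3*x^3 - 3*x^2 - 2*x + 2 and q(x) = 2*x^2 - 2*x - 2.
<p,q> = 4/3

Expand the product: p(x)·q(x) = -6*x^5 + 8*x^3 + 14*x^2 - 4.
∫_{-1}^{1} of each monomial x^k gives [2/(k+1) if k even, 0 if k odd]. Integrating term-by-term (or equivalently evaluating the antiderivative F(x) = -x^6 + 2*x^4 + 14*x^3/3 - 4*x at the endpoints):
  F(1) − F(−1) = 5/3 − (1/3) = 4/3.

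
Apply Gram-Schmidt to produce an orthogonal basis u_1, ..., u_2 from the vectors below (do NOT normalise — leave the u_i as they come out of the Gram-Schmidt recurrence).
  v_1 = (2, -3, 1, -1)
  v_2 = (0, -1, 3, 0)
Orthogonal basis:
  u_1 = (2, -3, 1, -1)
  u_2 = (-4/5, 1/5, 13/5, 2/5)

Apply the Gram-Schmidt recurrence
  u_1 = v_1
  u_i = v_i − Σ_{j<i} ((v_i · u_j) / (u_j · u_j)) · u_j.

Step by step this gives:
  u_1 = (2, -3, 1, -1)
  u_2 = (-4/5, 1/5, 13/5, 2/5)

Orthogonality check:
  u_2 · u_1 = 0 (should be 0)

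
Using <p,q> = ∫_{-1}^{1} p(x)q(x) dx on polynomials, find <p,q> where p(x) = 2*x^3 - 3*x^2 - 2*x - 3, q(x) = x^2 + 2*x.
<p,q> = -64/15

Expand the product: p(x)·q(x) = 2*x^5 + x^4 - 8*x^3 - 7*x^2 - 6*x.
∫_{-1}^{1} of each monomial x^k gives [2/(k+1) if k even, 0 if k odd]. Integrating term-by-term (or equivalently evaluating the antiderivative F(x) = x^6/3 + x^5/5 - 2*x^4 - 7*x^3/3 - 3*x^2 at the endpoints):
  F(1) − F(−1) = -34/5 − (-38/15) = -64/15.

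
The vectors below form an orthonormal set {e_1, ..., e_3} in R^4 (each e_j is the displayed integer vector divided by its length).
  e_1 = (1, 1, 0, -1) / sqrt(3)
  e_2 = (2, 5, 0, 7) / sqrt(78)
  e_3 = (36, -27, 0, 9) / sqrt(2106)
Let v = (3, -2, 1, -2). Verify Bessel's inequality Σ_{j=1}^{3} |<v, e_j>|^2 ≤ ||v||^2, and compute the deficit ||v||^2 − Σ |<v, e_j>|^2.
Σ |<v, e_j>|^2 = 17; ||v||^2 = 18; deficit = 1

Write each e_j = u_j / sqrt(<u_j, u_j>) where u_j is the displayed integer vector. Then <v, e_j> = <v, u_j> / sqrt(<u_j, u_j>), so |<v, e_j>|^2 = <v, u_j>^2 / <u_j, u_j>.
Coefficients: <v, e_1> = 3/sqrt(3), <v, e_2> = -18/sqrt(78), <v, e_3> = 144/sqrt(2106).
Square and sum: Σ |<v, e_j>|^2 = 17.
Compute ||v||^2 = v·v = 18.
Deficit = 18 − 17 = 1 ≥ 0, confirming Bessel's inequality. (The deficit equals ||v − Σ <v,e_j> e_j||^2, the squared distance from v to span{e_j}.)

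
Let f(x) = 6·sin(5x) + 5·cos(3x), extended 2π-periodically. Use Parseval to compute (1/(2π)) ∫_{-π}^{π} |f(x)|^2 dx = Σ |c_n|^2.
Σ |c_n|^2 = 61/2

Expand |f|^2 and use orthogonality of {sin(nx), cos(mx)} on [-π, π]:
  ∫_{-π}^{π} sin(nx)^2 dx = π, ∫ cos(mx)^2 dx = π, and cross terms integrate to 0.
So ∫_{-π}^{π} f(x)^2 dx = 6^2 · π + 5^2 · π = (36 + 25)π.
Divide by 2π: (36 + 25)/2 = 61/2.
By Parseval, this equals Σ |c_n|^2.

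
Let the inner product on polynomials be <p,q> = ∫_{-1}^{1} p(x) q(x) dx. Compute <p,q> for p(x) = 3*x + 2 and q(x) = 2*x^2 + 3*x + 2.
<p,q> = 50/3

Expand the product: p(x)·q(x) = 6*x^3 + 13*x^2 + 12*x + 4.
∫_{-1}^{1} of each monomial x^k gives [2/(k+1) if k even, 0 if k odd]. Integrating term-by-term (or equivalently evaluating the antiderivative F(x) = 3*x^4/2 + 13*x^3/3 + 6*x^2 + 4*x at the endpoints):
  F(1) − F(−1) = 95/6 − (-5/6) = 50/3.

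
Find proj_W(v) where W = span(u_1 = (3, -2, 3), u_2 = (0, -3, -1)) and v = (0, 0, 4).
proj_W(v) = (396/211, 108/211, 520/211)

Set up U = [u_1 | ... | u_2] ∈ R^(3×2). The projector onto W = col(U) is P = U (U^T U)^(-1) U^T.
Compute U^T U =
  [22, 3]
  [3, 10],
and U^T v = (12, -4).
Solve U^T U · c = U^T v for the coefficients: c = (132/211, -124/211). The projection is proj_W(v) = U c.
Check: (v - proj_W(v)) · u_1 = 0  (should be 0).
Check: (v - proj_W(v)) · u_2 = 0  (should be 0).
Result: proj_W(v) = (396/211, 108/211, 520/211).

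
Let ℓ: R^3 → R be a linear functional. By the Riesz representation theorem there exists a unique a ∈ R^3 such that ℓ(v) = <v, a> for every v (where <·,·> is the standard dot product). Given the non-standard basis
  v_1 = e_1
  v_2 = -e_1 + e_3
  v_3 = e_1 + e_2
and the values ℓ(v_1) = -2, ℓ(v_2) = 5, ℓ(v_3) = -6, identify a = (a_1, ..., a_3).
a = (-2, -4, 3)

Write a = (a_1, ..., a_3) in the standard basis. For each basis vector v_i, ℓ(v_i) = <v_i, a> is a linear equation in the a_j's. Collect the n equations into a matrix system V a = ℓ, where row i of V is v_i (expressed in the standard basis). Since V is invertible (lower-triangular with 1s on the diagonal, up to permutation), solve by back-substitution:
  V =
[[1, 0, 0],
 [-1, 0, 1],
 [1, 1, 0]]
  V a = (-2, 5, -6)
Solving gives a = (-2, -4, 3).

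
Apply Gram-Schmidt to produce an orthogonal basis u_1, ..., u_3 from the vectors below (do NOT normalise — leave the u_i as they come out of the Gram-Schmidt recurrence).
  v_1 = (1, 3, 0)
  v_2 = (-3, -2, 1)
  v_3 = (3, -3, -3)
Orthogonal basis:
  u_1 = (1, 3, 0)
  u_2 = (-21/10, 7/10, 1)
  u_3 = (-27/59, 9/59, -63/59)

Apply the Gram-Schmidt recurrence
  u_1 = v_1
  u_i = v_i − Σ_{j<i} ((v_i · u_j) / (u_j · u_j)) · u_j.

Step by step this gives:
  u_1 = (1, 3, 0)
  u_2 = (-21/10, 7/10, 1)
  u_3 = (-27/59, 9/59, -63/59)

Orthogonality check:
  u_2 · u_1 = 0 (should be 0)
  u_3 · u_1 = 0 (should be 0)
  u_3 · u_2 = 0 (should be 0)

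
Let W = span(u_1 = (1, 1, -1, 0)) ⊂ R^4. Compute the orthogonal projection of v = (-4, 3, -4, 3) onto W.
proj_W(v) = (1, 1, -1, 0)

Set up U = [u_1 | ... | u_1] ∈ R^(4×1). The projector onto W = col(U) is P = U (U^T U)^(-1) U^T.
Compute U^T U =
  [3],
and U^T v = (3).
Solve U^T U · c = U^T v for the coefficients: c = (1). The projection is proj_W(v) = U c.
Check: (v - proj_W(v)) · u_1 = 0  (should be 0).
Result: proj_W(v) = (1, 1, -1, 0).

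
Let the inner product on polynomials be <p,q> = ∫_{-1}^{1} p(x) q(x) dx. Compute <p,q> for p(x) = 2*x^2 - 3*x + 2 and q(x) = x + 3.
<p,q> = 14

Expand the product: p(x)·q(x) = 2*x^3 + 3*x^2 - 7*x + 6.
∫_{-1}^{1} of each monomial x^k gives [2/(k+1) if k even, 0 if k odd]. Integrating term-by-term (or equivalently evaluating the antiderivative F(x) = x^4/2 + x^3 - 7*x^2/2 + 6*x at the endpoints):
  F(1) − F(−1) = 4 − (-10) = 14.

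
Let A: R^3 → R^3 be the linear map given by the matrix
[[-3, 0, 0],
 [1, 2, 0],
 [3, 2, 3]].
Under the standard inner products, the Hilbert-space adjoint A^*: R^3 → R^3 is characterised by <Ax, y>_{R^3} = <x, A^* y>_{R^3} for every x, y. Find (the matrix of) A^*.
A^* = A^T =
[[-3, 1, 3],
 [0, 2, 2],
 [0, 0, 3]]

For real matrices with standard dot products, the defining identity <Ax, y> = <x, A^* y> gives (Ax)^T y = x^T (A^*) y, i.e. x^T A^T y = x^T (A^*) y. Since this holds for all x, y, we must have A^* = A^T. Therefore
A^* =
[[-3, 1, 3],
 [0, 2, 2],
 [0, 0, 3]].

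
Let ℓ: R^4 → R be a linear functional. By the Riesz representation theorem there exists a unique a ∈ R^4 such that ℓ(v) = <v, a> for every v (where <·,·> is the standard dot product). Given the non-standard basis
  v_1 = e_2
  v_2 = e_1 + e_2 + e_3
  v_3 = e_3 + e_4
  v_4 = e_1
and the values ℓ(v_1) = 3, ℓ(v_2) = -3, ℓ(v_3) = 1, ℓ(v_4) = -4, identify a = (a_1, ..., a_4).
a = (-4, 3, -2, 3)

Write a = (a_1, ..., a_4) in the standard basis. For each basis vector v_i, ℓ(v_i) = <v_i, a> is a linear equation in the a_j's. Collect the n equations into a matrix system V a = ℓ, where row i of V is v_i (expressed in the standard basis). Since V is invertible (lower-triangular with 1s on the diagonal, up to permutation), solve by back-substitution:
  V =
[[0, 1, 0, 0],
 [1, 1, 1, 0],
 [0, 0, 1, 1],
 [1, 0, 0, 0]]
  V a = (3, -3, 1, -4)
Solving gives a = (-4, 3, -2, 3).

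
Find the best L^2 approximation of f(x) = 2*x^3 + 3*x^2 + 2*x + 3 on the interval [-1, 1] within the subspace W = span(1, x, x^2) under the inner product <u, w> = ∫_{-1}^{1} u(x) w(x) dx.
g(x) = 3*x^2 + 16*x/5 + 3

The best approximation g ∈ W is the orthogonal projection of f onto W. Writing g = a_0 + a_1 x + a_2 x^2, the coefficients solve the normal equations G · a = b where
  G_{ij} = <φ_i, φ_j> and b_i = <f, φ_i>, with φ_0 = 1, φ_1 = x, φ_2 = x^2.
G =
  [2, 0, 2/3]
  [0, 2/3, 0]
  [2/3, 0, 2/5],
b = (8, 32/15, 16/5).
Solving gives a_0 = 3, a_1 = 16/5, a_2 = 3, so
  g(x) = 3*x^2 + 16*x/5 + 3.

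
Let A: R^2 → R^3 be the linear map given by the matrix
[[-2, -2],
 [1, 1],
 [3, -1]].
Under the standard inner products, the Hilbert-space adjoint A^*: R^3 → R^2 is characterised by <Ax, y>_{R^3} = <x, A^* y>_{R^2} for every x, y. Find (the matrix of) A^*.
A^* = A^T =
[[-2, 1, 3],
 [-2, 1, -1]]

For real matrices with standard dot products, the defining identity <Ax, y> = <x, A^* y> gives (Ax)^T y = x^T (A^*) y, i.e. x^T A^T y = x^T (A^*) y. Since this holds for all x, y, we must have A^* = A^T. Therefore
A^* =
[[-2, 1, 3],
 [-2, 1, -1]].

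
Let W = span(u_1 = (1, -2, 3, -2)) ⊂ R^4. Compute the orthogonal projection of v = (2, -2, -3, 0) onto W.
proj_W(v) = (-1/6, 1/3, -1/2, 1/3)

Set up U = [u_1 | ... | u_1] ∈ R^(4×1). The projector onto W = col(U) is P = U (U^T U)^(-1) U^T.
Compute U^T U =
  [18],
and U^T v = (-3).
Solve U^T U · c = U^T v for the coefficients: c = (-1/6). The projection is proj_W(v) = U c.
Check: (v - proj_W(v)) · u_1 = 0  (should be 0).
Result: proj_W(v) = (-1/6, 1/3, -1/2, 1/3).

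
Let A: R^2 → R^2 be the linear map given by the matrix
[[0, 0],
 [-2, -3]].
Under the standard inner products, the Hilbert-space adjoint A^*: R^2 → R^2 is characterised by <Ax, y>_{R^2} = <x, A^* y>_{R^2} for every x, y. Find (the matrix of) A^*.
A^* = A^T =
[[0, -2],
 [0, -3]]

For real matrices with standard dot products, the defining identity <Ax, y> = <x, A^* y> gives (Ax)^T y = x^T (A^*) y, i.e. x^T A^T y = x^T (A^*) y. Since this holds for all x, y, we must have A^* = A^T. Therefore
A^* =
[[0, -2],
 [0, -3]].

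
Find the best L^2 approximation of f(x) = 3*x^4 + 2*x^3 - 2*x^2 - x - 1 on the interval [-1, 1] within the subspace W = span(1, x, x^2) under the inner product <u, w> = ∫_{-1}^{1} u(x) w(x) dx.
g(x) = 4*x^2/7 + x/5 - 44/35

The best approximation g ∈ W is the orthogonal projection of f onto W. Writing g = a_0 + a_1 x + a_2 x^2, the coefficients solve the normal equations G · a = b where
  G_{ij} = <φ_i, φ_j> and b_i = <f, φ_i>, with φ_0 = 1, φ_1 = x, φ_2 = x^2.
G =
  [2, 0, 2/3]
  [0, 2/3, 0]
  [2/3, 0, 2/5],
b = (-32/15, 2/15, -64/105).
Solving gives a_0 = -44/35, a_1 = 1/5, a_2 = 4/7, so
  g(x) = 4*x^2/7 + x/5 - 44/35.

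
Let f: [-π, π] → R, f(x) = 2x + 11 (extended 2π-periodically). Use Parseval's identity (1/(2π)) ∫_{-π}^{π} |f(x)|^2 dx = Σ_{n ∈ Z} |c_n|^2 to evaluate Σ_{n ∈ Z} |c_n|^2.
Σ |c_n|^2 = 4π^2/3 + 121

Expand and integrate term by term over [-π, π]:
  ∫ (2x)^2 dx = 4·(2π^3/3); ∫ 2·2·(11)·x dx = 0 (odd integrand); ∫ 11^2 dx = 121·2π.
So (1/(2π)) ∫_{-π}^{π} (2x + 11)^2 dx = 4π^2/3 + 121 = 4π^2/3 + 121.
Parseval ⇒ Σ |c_n|^2 = 4π^2/3 + 121.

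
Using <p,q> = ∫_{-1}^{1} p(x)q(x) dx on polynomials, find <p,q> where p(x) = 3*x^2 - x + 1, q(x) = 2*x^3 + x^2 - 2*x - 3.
<p,q> = -48/5

Expand the product: p(x)·q(x) = 6*x^5 + x^4 - 5*x^3 - 6*x^2 + x - 3.
∫_{-1}^{1} of each monomial x^k gives [2/(k+1) if k even, 0 if k odd]. Integrating term-by-term (or equivalently evaluating the antiderivative F(x) = x^6 + x^5/5 - 5*x^4/4 - 2*x^3 + x^2/2 - 3*x at the endpoints):
  F(1) − F(−1) = -91/20 − (101/20) = -48/5.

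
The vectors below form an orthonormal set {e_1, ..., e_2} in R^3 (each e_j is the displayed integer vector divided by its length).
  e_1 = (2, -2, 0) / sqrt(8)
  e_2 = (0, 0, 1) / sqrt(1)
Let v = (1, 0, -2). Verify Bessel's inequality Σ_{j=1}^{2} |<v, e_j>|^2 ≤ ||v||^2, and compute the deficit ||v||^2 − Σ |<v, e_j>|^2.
Σ |<v, e_j>|^2 = 9/2; ||v||^2 = 5; deficit = 1/2

Write each e_j = u_j / sqrt(<u_j, u_j>) where u_j is the displayed integer vector. Then <v, e_j> = <v, u_j> / sqrt(<u_j, u_j>), so |<v, e_j>|^2 = <v, u_j>^2 / <u_j, u_j>.
Coefficients: <v, e_1> = 2/sqrt(8), <v, e_2> = -2/sqrt(1).
Square and sum: Σ |<v, e_j>|^2 = 9/2.
Compute ||v||^2 = v·v = 5.
Deficit = 5 − 9/2 = 1/2 ≥ 0, confirming Bessel's inequality. (The deficit equals ||v − Σ <v,e_j> e_j||^2, the squared distance from v to span{e_j}.)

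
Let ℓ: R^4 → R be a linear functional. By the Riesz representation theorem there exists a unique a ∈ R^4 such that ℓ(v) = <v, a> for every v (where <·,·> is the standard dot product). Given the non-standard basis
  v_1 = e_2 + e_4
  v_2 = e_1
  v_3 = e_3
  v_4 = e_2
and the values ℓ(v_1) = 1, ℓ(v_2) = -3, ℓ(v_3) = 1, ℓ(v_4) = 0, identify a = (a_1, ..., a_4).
a = (-3, 0, 1, 1)

Write a = (a_1, ..., a_4) in the standard basis. For each basis vector v_i, ℓ(v_i) = <v_i, a> is a linear equation in the a_j's. Collect the n equations into a matrix system V a = ℓ, where row i of V is v_i (expressed in the standard basis). Since V is invertible (lower-triangular with 1s on the diagonal, up to permutation), solve by back-substitution:
  V =
[[0, 1, 0, 1],
 [1, 0, 0, 0],
 [0, 0, 1, 0],
 [0, 1, 0, 0]]
  V a = (1, -3, 1, 0)
Solving gives a = (-3, 0, 1, 1).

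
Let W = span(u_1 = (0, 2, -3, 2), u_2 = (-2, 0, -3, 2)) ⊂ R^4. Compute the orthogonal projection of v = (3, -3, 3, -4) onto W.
proj_W(v) = (23/15, -23/15, 23/5, -46/15)

Set up U = [u_1 | ... | u_2] ∈ R^(4×2). The projector onto W = col(U) is P = U (U^T U)^(-1) U^T.
Compute U^T U =
  [17, 13]
  [13, 17],
and U^T v = (-23, -23).
Solve U^T U · c = U^T v for the coefficients: c = (-23/30, -23/30). The projection is proj_W(v) = U c.
Check: (v - proj_W(v)) · u_1 = 0  (should be 0).
Check: (v - proj_W(v)) · u_2 = 0  (should be 0).
Result: proj_W(v) = (23/15, -23/15, 23/5, -46/15).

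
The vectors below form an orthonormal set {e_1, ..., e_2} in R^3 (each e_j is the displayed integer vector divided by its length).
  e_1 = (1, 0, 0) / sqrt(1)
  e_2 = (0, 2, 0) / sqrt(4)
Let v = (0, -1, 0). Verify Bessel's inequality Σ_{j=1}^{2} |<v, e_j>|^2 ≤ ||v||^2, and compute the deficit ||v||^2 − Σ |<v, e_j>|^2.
Σ |<v, e_j>|^2 = 1; ||v||^2 = 1; deficit = 0

Write each e_j = u_j / sqrt(<u_j, u_j>) where u_j is the displayed integer vector. Then <v, e_j> = <v, u_j> / sqrt(<u_j, u_j>), so |<v, e_j>|^2 = <v, u_j>^2 / <u_j, u_j>.
Coefficients: <v, e_1> = 0/sqrt(1), <v, e_2> = -2/sqrt(4).
Square and sum: Σ |<v, e_j>|^2 = 1.
Compute ||v||^2 = v·v = 1.
Deficit = 1 − 1 = 0 ≥ 0, confirming Bessel's inequality. (The deficit equals ||v − Σ <v,e_j> e_j||^2, the squared distance from v to span{e_j}.)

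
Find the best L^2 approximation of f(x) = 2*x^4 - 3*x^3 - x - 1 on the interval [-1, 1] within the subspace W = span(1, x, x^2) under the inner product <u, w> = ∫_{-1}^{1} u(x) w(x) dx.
g(x) = 12*x^2/7 - 14*x/5 - 41/35

The best approximation g ∈ W is the orthogonal projection of f onto W. Writing g = a_0 + a_1 x + a_2 x^2, the coefficients solve the normal equations G · a = b where
  G_{ij} = <φ_i, φ_j> and b_i = <f, φ_i>, with φ_0 = 1, φ_1 = x, φ_2 = x^2.
G =
  [2, 0, 2/3]
  [0, 2/3, 0]
  [2/3, 0, 2/5],
b = (-6/5, -28/15, -2/21).
Solving gives a_0 = -41/35, a_1 = -14/5, a_2 = 12/7, so
  g(x) = 12*x^2/7 - 14*x/5 - 41/35.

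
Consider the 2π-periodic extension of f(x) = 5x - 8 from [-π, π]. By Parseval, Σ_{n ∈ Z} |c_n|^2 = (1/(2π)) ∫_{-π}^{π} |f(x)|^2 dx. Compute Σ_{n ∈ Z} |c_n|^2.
Σ |c_n|^2 = 25π^2/3 + 64

Expand and integrate term by term over [-π, π]:
  ∫ (5x)^2 dx = 25·(2π^3/3); ∫ 2·5·(-8)·x dx = 0 (odd integrand); ∫ (-8)^2 dx = 64·2π.
So (1/(2π)) ∫_{-π}^{π} (5x - 8)^2 dx = 25π^2/3 + 64 = 25π^2/3 + 64.
Parseval ⇒ Σ |c_n|^2 = 25π^2/3 + 64.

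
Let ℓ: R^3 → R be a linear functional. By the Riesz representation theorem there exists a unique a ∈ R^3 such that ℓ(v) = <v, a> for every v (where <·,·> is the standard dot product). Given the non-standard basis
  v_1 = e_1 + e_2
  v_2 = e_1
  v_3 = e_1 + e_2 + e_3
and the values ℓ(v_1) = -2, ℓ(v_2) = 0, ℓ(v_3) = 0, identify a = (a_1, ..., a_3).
a = (0, -2, 2)

Write a = (a_1, ..., a_3) in the standard basis. For each basis vector v_i, ℓ(v_i) = <v_i, a> is a linear equation in the a_j's. Collect the n equations into a matrix system V a = ℓ, where row i of V is v_i (expressed in the standard basis). Since V is invertible (lower-triangular with 1s on the diagonal, up to permutation), solve by back-substitution:
  V =
[[1, 1, 0],
 [1, 0, 0],
 [1, 1, 1]]
  V a = (-2, 0, 0)
Solving gives a = (0, -2, 2).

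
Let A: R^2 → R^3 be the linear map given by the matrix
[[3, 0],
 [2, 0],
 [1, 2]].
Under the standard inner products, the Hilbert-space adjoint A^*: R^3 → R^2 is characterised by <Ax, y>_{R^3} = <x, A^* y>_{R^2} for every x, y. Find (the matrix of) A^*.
A^* = A^T =
[[3, 2, 1],
 [0, 0, 2]]

For real matrices with standard dot products, the defining identity <Ax, y> = <x, A^* y> gives (Ax)^T y = x^T (A^*) y, i.e. x^T A^T y = x^T (A^*) y. Since this holds for all x, y, we must have A^* = A^T. Therefore
A^* =
[[3, 2, 1],
 [0, 0, 2]].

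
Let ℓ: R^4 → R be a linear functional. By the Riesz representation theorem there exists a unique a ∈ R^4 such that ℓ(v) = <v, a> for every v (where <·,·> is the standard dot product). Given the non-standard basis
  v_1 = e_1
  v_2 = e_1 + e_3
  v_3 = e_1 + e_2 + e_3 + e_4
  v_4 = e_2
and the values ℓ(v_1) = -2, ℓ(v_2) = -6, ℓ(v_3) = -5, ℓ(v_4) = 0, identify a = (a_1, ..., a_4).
a = (-2, 0, -4, 1)

Write a = (a_1, ..., a_4) in the standard basis. For each basis vector v_i, ℓ(v_i) = <v_i, a> is a linear equation in the a_j's. Collect the n equations into a matrix system V a = ℓ, where row i of V is v_i (expressed in the standard basis). Since V is invertible (lower-triangular with 1s on the diagonal, up to permutation), solve by back-substitution:
  V =
[[1, 0, 0, 0],
 [1, 0, 1, 0],
 [1, 1, 1, 1],
 [0, 1, 0, 0]]
  V a = (-2, -6, -5, 0)
Solving gives a = (-2, 0, -4, 1).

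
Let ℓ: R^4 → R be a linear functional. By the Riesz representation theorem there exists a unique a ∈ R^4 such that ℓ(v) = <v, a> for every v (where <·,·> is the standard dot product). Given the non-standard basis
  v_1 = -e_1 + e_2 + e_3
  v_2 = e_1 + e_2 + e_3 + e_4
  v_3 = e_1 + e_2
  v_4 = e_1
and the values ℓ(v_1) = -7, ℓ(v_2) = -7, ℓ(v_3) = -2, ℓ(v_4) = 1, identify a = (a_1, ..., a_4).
a = (1, -3, -3, -2)

Write a = (a_1, ..., a_4) in the standard basis. For each basis vector v_i, ℓ(v_i) = <v_i, a> is a linear equation in the a_j's. Collect the n equations into a matrix system V a = ℓ, where row i of V is v_i (expressed in the standard basis). Since V is invertible (lower-triangular with 1s on the diagonal, up to permutation), solve by back-substitution:
  V =
[[-1, 1, 1, 0],
 [1, 1, 1, 1],
 [1, 1, 0, 0],
 [1, 0, 0, 0]]
  V a = (-7, -7, -2, 1)
Solving gives a = (1, -3, -3, -2).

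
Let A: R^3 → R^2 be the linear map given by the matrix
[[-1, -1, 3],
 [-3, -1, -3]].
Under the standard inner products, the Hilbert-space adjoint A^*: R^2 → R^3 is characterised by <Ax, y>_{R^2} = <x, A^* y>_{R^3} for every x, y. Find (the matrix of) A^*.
A^* = A^T =
[[-1, -3],
 [-1, -1],
 [3, -3]]

For real matrices with standard dot products, the defining identity <Ax, y> = <x, A^* y> gives (Ax)^T y = x^T (A^*) y, i.e. x^T A^T y = x^T (A^*) y. Since this holds for all x, y, we must have A^* = A^T. Therefore
A^* =
[[-1, -3],
 [-1, -1],
 [3, -3]].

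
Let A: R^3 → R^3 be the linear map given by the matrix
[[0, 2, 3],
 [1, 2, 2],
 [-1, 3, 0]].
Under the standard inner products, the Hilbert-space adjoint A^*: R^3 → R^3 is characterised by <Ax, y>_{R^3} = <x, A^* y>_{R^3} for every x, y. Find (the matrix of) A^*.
A^* = A^T =
[[0, 1, -1],
 [2, 2, 3],
 [3, 2, 0]]

For real matrices with standard dot products, the defining identity <Ax, y> = <x, A^* y> gives (Ax)^T y = x^T (A^*) y, i.e. x^T A^T y = x^T (A^*) y. Since this holds for all x, y, we must have A^* = A^T. Therefore
A^* =
[[0, 1, -1],
 [2, 2, 3],
 [3, 2, 0]].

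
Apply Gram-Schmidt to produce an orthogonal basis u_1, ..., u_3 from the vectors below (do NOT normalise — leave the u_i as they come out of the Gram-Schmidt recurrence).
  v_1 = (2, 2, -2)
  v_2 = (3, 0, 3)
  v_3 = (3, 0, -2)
Orthogonal basis:
  u_1 = (2, 2, -2)
  u_2 = (3, 0, 3)
  u_3 = (5/6, -5/3, -5/6)

Apply the Gram-Schmidt recurrence
  u_1 = v_1
  u_i = v_i − Σ_{j<i} ((v_i · u_j) / (u_j · u_j)) · u_j.

Step by step this gives:
  u_1 = (2, 2, -2)
  u_2 = (3, 0, 3)
  u_3 = (5/6, -5/3, -5/6)

Orthogonality check:
  u_2 · u_1 = 0 (should be 0)
  u_3 · u_1 = 0 (should be 0)
  u_3 · u_2 = 0 (should be 0)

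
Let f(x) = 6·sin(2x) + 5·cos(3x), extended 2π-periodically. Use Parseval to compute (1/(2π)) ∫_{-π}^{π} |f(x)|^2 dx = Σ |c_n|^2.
Σ |c_n|^2 = 61/2

Expand |f|^2 and use orthogonality of {sin(nx), cos(mx)} on [-π, π]:
  ∫_{-π}^{π} sin(nx)^2 dx = π, ∫ cos(mx)^2 dx = π, and cross terms integrate to 0.
So ∫_{-π}^{π} f(x)^2 dx = 6^2 · π + 5^2 · π = (36 + 25)π.
Divide by 2π: (36 + 25)/2 = 61/2.
By Parseval, this equals Σ |c_n|^2.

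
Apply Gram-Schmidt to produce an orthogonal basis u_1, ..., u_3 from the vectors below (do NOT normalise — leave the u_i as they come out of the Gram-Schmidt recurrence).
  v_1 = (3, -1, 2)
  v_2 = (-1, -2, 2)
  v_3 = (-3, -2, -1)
Orthogonal basis:
  u_1 = (3, -1, 2)
  u_2 = (-23/14, -25/14, 11/7)
  u_3 = (34/117, -136/117, -119/117)

Apply the Gram-Schmidt recurrence
  u_1 = v_1
  u_i = v_i − Σ_{j<i} ((v_i · u_j) / (u_j · u_j)) · u_j.

Step by step this gives:
  u_1 = (3, -1, 2)
  u_2 = (-23/14, -25/14, 11/7)
  u_3 = (34/117, -136/117, -119/117)

Orthogonality check:
  u_2 · u_1 = 0 (should be 0)
  u_3 · u_1 = 0 (should be 0)
  u_3 · u_2 = 0 (should be 0)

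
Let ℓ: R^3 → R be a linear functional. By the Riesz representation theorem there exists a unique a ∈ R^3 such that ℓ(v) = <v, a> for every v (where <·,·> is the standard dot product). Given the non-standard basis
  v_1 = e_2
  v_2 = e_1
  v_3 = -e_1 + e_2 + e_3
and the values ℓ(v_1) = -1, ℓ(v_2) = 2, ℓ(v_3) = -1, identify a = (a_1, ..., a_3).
a = (2, -1, 2)

Write a = (a_1, ..., a_3) in the standard basis. For each basis vector v_i, ℓ(v_i) = <v_i, a> is a linear equation in the a_j's. Collect the n equations into a matrix system V a = ℓ, where row i of V is v_i (expressed in the standard basis). Since V is invertible (lower-triangular with 1s on the diagonal, up to permutation), solve by back-substitution:
  V =
[[0, 1, 0],
 [1, 0, 0],
 [-1, 1, 1]]
  V a = (-1, 2, -1)
Solving gives a = (2, -1, 2).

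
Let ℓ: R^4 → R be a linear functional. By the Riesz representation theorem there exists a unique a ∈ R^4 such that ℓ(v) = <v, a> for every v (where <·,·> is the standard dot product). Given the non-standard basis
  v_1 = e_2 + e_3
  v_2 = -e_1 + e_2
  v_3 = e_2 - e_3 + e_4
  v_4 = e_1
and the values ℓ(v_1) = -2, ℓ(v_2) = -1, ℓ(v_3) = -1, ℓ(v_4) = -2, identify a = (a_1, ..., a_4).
a = (-2, -3, 1, 3)

Write a = (a_1, ..., a_4) in the standard basis. For each basis vector v_i, ℓ(v_i) = <v_i, a> is a linear equation in the a_j's. Collect the n equations into a matrix system V a = ℓ, where row i of V is v_i (expressed in the standard basis). Since V is invertible (lower-triangular with 1s on the diagonal, up to permutation), solve by back-substitution:
  V =
[[0, 1, 1, 0],
 [-1, 1, 0, 0],
 [0, 1, -1, 1],
 [1, 0, 0, 0]]
  V a = (-2, -1, -1, -2)
Solving gives a = (-2, -3, 1, 3).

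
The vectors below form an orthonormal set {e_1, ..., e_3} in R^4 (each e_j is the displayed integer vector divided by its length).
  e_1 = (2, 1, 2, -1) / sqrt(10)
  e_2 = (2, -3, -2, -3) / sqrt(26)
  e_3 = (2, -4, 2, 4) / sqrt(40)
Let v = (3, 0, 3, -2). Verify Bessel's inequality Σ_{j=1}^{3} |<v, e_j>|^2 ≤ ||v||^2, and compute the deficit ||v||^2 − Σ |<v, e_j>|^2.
Σ |<v, e_j>|^2 = 278/13; ||v||^2 = 22; deficit = 8/13

Write each e_j = u_j / sqrt(<u_j, u_j>) where u_j is the displayed integer vector. Then <v, e_j> = <v, u_j> / sqrt(<u_j, u_j>), so |<v, e_j>|^2 = <v, u_j>^2 / <u_j, u_j>.
Coefficients: <v, e_1> = 14/sqrt(10), <v, e_2> = 6/sqrt(26), <v, e_3> = 4/sqrt(40).
Square and sum: Σ |<v, e_j>|^2 = 278/13.
Compute ||v||^2 = v·v = 22.
Deficit = 22 − 278/13 = 8/13 ≥ 0, confirming Bessel's inequality. (The deficit equals ||v − Σ <v,e_j> e_j||^2, the squared distance from v to span{e_j}.)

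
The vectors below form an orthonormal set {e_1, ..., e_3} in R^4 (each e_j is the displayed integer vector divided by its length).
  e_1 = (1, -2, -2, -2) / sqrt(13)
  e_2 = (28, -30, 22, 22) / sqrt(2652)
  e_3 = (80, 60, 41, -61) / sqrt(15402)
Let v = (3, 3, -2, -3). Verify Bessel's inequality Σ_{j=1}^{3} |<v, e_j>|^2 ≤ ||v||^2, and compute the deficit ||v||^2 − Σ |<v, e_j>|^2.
Σ |<v, e_j>|^2 = 7993/302; ||v||^2 = 31; deficit = 1369/302

Write each e_j = u_j / sqrt(<u_j, u_j>) where u_j is the displayed integer vector. Then <v, e_j> = <v, u_j> / sqrt(<u_j, u_j>), so |<v, e_j>|^2 = <v, u_j>^2 / <u_j, u_j>.
Coefficients: <v, e_1> = 7/sqrt(13), <v, e_2> = -116/sqrt(2652), <v, e_3> = 521/sqrt(15402).
Square and sum: Σ |<v, e_j>|^2 = 7993/302.
Compute ||v||^2 = v·v = 31.
Deficit = 31 − 7993/302 = 1369/302 ≥ 0, confirming Bessel's inequality. (The deficit equals ||v − Σ <v,e_j> e_j||^2, the squared distance from v to span{e_j}.)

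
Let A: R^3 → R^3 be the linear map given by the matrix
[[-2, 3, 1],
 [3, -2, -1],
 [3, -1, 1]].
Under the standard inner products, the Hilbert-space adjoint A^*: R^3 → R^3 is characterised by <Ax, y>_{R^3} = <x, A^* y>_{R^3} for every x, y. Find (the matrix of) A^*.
A^* = A^T =
[[-2, 3, 3],
 [3, -2, -1],
 [1, -1, 1]]

For real matrices with standard dot products, the defining identity <Ax, y> = <x, A^* y> gives (Ax)^T y = x^T (A^*) y, i.e. x^T A^T y = x^T (A^*) y. Since this holds for all x, y, we must have A^* = A^T. Therefore
A^* =
[[-2, 3, 3],
 [3, -2, -1],
 [1, -1, 1]].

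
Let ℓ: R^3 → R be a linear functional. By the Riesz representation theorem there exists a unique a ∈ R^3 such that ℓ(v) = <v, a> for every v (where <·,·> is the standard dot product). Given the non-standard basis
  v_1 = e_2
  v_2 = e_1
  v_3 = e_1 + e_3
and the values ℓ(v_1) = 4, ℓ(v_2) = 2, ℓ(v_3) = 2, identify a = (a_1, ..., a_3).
a = (2, 4, 0)

Write a = (a_1, ..., a_3) in the standard basis. For each basis vector v_i, ℓ(v_i) = <v_i, a> is a linear equation in the a_j's. Collect the n equations into a matrix system V a = ℓ, where row i of V is v_i (expressed in the standard basis). Since V is invertible (lower-triangular with 1s on the diagonal, up to permutation), solve by back-substitution:
  V =
[[0, 1, 0],
 [1, 0, 0],
 [1, 0, 1]]
  V a = (4, 2, 2)
Solving gives a = (2, 4, 0).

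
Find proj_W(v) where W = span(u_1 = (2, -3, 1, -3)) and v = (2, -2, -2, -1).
proj_W(v) = (22/23, -33/23, 11/23, -33/23)

Set up U = [u_1 | ... | u_1] ∈ R^(4×1). The projector onto W = col(U) is P = U (U^T U)^(-1) U^T.
Compute U^T U =
  [23],
and U^T v = (11).
Solve U^T U · c = U^T v for the coefficients: c = (11/23). The projection is proj_W(v) = U c.
Check: (v - proj_W(v)) · u_1 = 0  (should be 0).
Result: proj_W(v) = (22/23, -33/23, 11/23, -33/23).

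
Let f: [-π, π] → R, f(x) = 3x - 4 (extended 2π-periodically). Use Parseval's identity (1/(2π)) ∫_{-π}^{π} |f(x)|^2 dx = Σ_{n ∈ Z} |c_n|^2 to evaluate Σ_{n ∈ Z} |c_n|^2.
Σ |c_n|^2 = 3π^2 + 16

Expand and integrate term by term over [-π, π]:
  ∫ (3x)^2 dx = 9·(2π^3/3); ∫ 2·3·(-4)·x dx = 0 (odd integrand); ∫ (-4)^2 dx = 16·2π.
So (1/(2π)) ∫_{-π}^{π} (3x - 4)^2 dx = 9π^2/3 + 16 = 3π^2 + 16.
Parseval ⇒ Σ |c_n|^2 = 3π^2 + 16.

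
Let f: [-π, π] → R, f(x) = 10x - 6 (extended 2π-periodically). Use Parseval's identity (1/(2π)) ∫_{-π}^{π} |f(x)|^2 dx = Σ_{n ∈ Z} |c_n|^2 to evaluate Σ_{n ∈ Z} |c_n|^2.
Σ |c_n|^2 = 100π^2/3 + 36

Expand and integrate term by term over [-π, π]:
  ∫ (10x)^2 dx = 100·(2π^3/3); ∫ 2·10·(-6)·x dx = 0 (odd integrand); ∫ (-6)^2 dx = 36·2π.
So (1/(2π)) ∫_{-π}^{π} (10x - 6)^2 dx = 100π^2/3 + 36 = 100π^2/3 + 36.
Parseval ⇒ Σ |c_n|^2 = 100π^2/3 + 36.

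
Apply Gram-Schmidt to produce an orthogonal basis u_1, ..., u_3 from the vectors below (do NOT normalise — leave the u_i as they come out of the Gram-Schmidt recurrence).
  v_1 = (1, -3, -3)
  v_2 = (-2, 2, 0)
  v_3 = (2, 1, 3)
Orthogonal basis:
  u_1 = (1, -3, -3)
  u_2 = (-30/19, 14/19, -24/19)
  u_3 = (9/22, 9/22, -3/11)

Apply the Gram-Schmidt recurrence
  u_1 = v_1
  u_i = v_i − Σ_{j<i} ((v_i · u_j) / (u_j · u_j)) · u_j.

Step by step this gives:
  u_1 = (1, -3, -3)
  u_2 = (-30/19, 14/19, -24/19)
  u_3 = (9/22, 9/22, -3/11)

Orthogonality check:
  u_2 · u_1 = 0 (should be 0)
  u_3 · u_1 = 0 (should be 0)
  u_3 · u_2 = 0 (should be 0)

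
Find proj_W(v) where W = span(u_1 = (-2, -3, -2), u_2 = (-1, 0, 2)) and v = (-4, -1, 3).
proj_W(v) = (-10/3, -5/3, 10/3)

Set up U = [u_1 | ... | u_2] ∈ R^(3×2). The projector onto W = col(U) is P = U (U^T U)^(-1) U^T.
Compute U^T U =
  [17, -2]
  [-2, 5],
and U^T v = (5, 10).
Solve U^T U · c = U^T v for the coefficients: c = (5/9, 20/9). The projection is proj_W(v) = U c.
Check: (v - proj_W(v)) · u_1 = 0  (should be 0).
Check: (v - proj_W(v)) · u_2 = 0  (should be 0).
Result: proj_W(v) = (-10/3, -5/3, 10/3).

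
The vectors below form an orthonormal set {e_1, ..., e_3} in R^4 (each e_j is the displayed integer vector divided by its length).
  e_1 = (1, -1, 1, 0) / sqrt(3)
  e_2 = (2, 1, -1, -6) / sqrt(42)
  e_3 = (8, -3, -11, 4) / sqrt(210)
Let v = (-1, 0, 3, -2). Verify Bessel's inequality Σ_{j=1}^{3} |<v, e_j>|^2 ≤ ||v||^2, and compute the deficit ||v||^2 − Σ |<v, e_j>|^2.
Σ |<v, e_j>|^2 = 209/15; ||v||^2 = 14; deficit = 1/15

Write each e_j = u_j / sqrt(<u_j, u_j>) where u_j is the displayed integer vector. Then <v, e_j> = <v, u_j> / sqrt(<u_j, u_j>), so |<v, e_j>|^2 = <v, u_j>^2 / <u_j, u_j>.
Coefficients: <v, e_1> = 2/sqrt(3), <v, e_2> = 7/sqrt(42), <v, e_3> = -49/sqrt(210).
Square and sum: Σ |<v, e_j>|^2 = 209/15.
Compute ||v||^2 = v·v = 14.
Deficit = 14 − 209/15 = 1/15 ≥ 0, confirming Bessel's inequality. (The deficit equals ||v − Σ <v,e_j> e_j||^2, the squared distance from v to span{e_j}.)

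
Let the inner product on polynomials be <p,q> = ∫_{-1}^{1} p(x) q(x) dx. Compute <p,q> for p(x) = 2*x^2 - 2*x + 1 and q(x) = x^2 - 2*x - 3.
<p,q> = -88/15

Expand the product: p(x)·q(x) = 2*x^4 - 6*x^3 - x^2 + 4*x - 3.
∫_{-1}^{1} of each monomial x^k gives [2/(k+1) if k even, 0 if k odd]. Integrating term-by-term (or equivalently evaluating the antiderivative F(x) = 2*x^5/5 - 3*x^4/2 - x^3/3 + 2*x^2 - 3*x at the endpoints):
  F(1) − F(−1) = -73/30 − (103/30) = -88/15.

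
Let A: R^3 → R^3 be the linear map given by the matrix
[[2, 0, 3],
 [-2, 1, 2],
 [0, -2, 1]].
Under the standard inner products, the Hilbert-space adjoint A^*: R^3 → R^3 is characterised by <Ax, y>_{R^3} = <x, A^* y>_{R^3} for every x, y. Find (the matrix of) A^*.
A^* = A^T =
[[2, -2, 0],
 [0, 1, -2],
 [3, 2, 1]]

For real matrices with standard dot products, the defining identity <Ax, y> = <x, A^* y> gives (Ax)^T y = x^T (A^*) y, i.e. x^T A^T y = x^T (A^*) y. Since this holds for all x, y, we must have A^* = A^T. Therefore
A^* =
[[2, -2, 0],
 [0, 1, -2],
 [3, 2, 1]].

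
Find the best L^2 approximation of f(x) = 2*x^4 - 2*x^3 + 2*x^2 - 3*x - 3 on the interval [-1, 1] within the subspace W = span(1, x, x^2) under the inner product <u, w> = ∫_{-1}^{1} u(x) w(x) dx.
g(x) = 26*x^2/7 - 21*x/5 - 111/35

The best approximation g ∈ W is the orthogonal projection of f onto W. Writing g = a_0 + a_1 x + a_2 x^2, the coefficients solve the normal equations G · a = b where
  G_{ij} = <φ_i, φ_j> and b_i = <f, φ_i>, with φ_0 = 1, φ_1 = x, φ_2 = x^2.
G =
  [2, 0, 2/3]
  [0, 2/3, 0]
  [2/3, 0, 2/5],
b = (-58/15, -14/5, -22/35).
Solving gives a_0 = -111/35, a_1 = -21/5, a_2 = 26/7, so
  g(x) = 26*x^2/7 - 21*x/5 - 111/35.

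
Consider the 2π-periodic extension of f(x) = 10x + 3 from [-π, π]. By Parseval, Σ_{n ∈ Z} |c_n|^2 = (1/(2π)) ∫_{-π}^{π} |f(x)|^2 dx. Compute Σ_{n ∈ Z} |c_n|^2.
Σ |c_n|^2 = 100π^2/3 + 9

Expand and integrate term by term over [-π, π]:
  ∫ (10x)^2 dx = 100·(2π^3/3); ∫ 2·10·(3)·x dx = 0 (odd integrand); ∫ 3^2 dx = 9·2π.
So (1/(2π)) ∫_{-π}^{π} (10x + 3)^2 dx = 100π^2/3 + 9 = 100π^2/3 + 9.
Parseval ⇒ Σ |c_n|^2 = 100π^2/3 + 9.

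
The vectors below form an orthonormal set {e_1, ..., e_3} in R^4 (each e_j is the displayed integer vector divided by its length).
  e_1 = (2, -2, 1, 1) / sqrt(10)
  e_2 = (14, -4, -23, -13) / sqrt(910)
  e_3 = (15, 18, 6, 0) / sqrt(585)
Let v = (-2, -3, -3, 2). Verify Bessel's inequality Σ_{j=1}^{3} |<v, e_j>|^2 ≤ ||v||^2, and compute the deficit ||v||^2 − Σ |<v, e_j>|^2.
Σ |<v, e_j>|^2 = 654/35; ||v||^2 = 26; deficit = 256/35

Write each e_j = u_j / sqrt(<u_j, u_j>) where u_j is the displayed integer vector. Then <v, e_j> = <v, u_j> / sqrt(<u_j, u_j>), so |<v, e_j>|^2 = <v, u_j>^2 / <u_j, u_j>.
Coefficients: <v, e_1> = 1/sqrt(10), <v, e_2> = 27/sqrt(910), <v, e_3> = -102/sqrt(585).
Square and sum: Σ |<v, e_j>|^2 = 654/35.
Compute ||v||^2 = v·v = 26.
Deficit = 26 − 654/35 = 256/35 ≥ 0, confirming Bessel's inequality. (The deficit equals ||v − Σ <v,e_j> e_j||^2, the squared distance from v to span{e_j}.)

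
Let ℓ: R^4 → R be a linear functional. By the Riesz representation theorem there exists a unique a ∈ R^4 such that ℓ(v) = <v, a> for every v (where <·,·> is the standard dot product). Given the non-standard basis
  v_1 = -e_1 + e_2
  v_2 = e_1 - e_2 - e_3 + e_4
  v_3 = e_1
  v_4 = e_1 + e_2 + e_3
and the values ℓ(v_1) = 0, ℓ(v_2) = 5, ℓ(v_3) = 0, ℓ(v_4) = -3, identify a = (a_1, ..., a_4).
a = (0, 0, -3, 2)

Write a = (a_1, ..., a_4) in the standard basis. For each basis vector v_i, ℓ(v_i) = <v_i, a> is a linear equation in the a_j's. Collect the n equations into a matrix system V a = ℓ, where row i of V is v_i (expressed in the standard basis). Since V is invertible (lower-triangular with 1s on the diagonal, up to permutation), solve by back-substitution:
  V =
[[-1, 1, 0, 0],
 [1, -1, -1, 1],
 [1, 0, 0, 0],
 [1, 1, 1, 0]]
  V a = (0, 5, 0, -3)
Solving gives a = (0, 0, -3, 2).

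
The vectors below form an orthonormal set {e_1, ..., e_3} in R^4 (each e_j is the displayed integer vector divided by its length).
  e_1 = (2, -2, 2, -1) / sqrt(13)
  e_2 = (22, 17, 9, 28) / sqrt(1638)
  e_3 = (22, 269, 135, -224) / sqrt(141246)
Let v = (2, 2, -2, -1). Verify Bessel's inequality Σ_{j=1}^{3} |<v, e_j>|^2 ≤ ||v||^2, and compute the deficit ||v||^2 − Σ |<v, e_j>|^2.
Σ |<v, e_j>|^2 = 3757/1121; ||v||^2 = 13; deficit = 10816/1121

Write each e_j = u_j / sqrt(<u_j, u_j>) where u_j is the displayed integer vector. Then <v, e_j> = <v, u_j> / sqrt(<u_j, u_j>), so |<v, e_j>|^2 = <v, u_j>^2 / <u_j, u_j>.
Coefficients: <v, e_1> = -3/sqrt(13), <v, e_2> = 32/sqrt(1638), <v, e_3> = 536/sqrt(141246).
Square and sum: Σ |<v, e_j>|^2 = 3757/1121.
Compute ||v||^2 = v·v = 13.
Deficit = 13 − 3757/1121 = 10816/1121 ≥ 0, confirming Bessel's inequality. (The deficit equals ||v − Σ <v,e_j> e_j||^2, the squared distance from v to span{e_j}.)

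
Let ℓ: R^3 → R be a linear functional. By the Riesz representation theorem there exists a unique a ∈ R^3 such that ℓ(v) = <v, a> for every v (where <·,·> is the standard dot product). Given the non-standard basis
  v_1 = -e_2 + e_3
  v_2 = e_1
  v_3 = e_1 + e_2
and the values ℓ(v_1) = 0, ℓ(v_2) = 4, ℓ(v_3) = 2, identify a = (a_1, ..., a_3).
a = (4, -2, -2)

Write a = (a_1, ..., a_3) in the standard basis. For each basis vector v_i, ℓ(v_i) = <v_i, a> is a linear equation in the a_j's. Collect the n equations into a matrix system V a = ℓ, where row i of V is v_i (expressed in the standard basis). Since V is invertible (lower-triangular with 1s on the diagonal, up to permutation), solve by back-substitution:
  V =
[[0, -1, 1],
 [1, 0, 0],
 [1, 1, 0]]
  V a = (0, 4, 2)
Solving gives a = (4, -2, -2).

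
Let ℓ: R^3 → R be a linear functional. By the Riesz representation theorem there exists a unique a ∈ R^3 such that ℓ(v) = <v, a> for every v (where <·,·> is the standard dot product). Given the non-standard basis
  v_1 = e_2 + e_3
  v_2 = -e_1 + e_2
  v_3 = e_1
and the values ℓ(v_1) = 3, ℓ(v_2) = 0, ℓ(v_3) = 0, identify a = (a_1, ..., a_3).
a = (0, 0, 3)

Write a = (a_1, ..., a_3) in the standard basis. For each basis vector v_i, ℓ(v_i) = <v_i, a> is a linear equation in the a_j's. Collect the n equations into a matrix system V a = ℓ, where row i of V is v_i (expressed in the standard basis). Since V is invertible (lower-triangular with 1s on the diagonal, up to permutation), solve by back-substitution:
  V =
[[0, 1, 1],
 [-1, 1, 0],
 [1, 0, 0]]
  V a = (3, 0, 0)
Solving gives a = (0, 0, 3).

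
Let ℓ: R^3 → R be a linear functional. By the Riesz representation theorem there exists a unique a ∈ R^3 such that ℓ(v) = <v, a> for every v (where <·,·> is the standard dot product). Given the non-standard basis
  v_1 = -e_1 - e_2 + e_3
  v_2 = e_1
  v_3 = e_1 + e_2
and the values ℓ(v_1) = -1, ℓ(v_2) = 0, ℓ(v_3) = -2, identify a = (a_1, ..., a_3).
a = (0, -2, -3)

Write a = (a_1, ..., a_3) in the standard basis. For each basis vector v_i, ℓ(v_i) = <v_i, a> is a linear equation in the a_j's. Collect the n equations into a matrix system V a = ℓ, where row i of V is v_i (expressed in the standard basis). Since V is invertible (lower-triangular with 1s on the diagonal, up to permutation), solve by back-substitution:
  V =
[[-1, -1, 1],
 [1, 0, 0],
 [1, 1, 0]]
  V a = (-1, 0, -2)
Solving gives a = (0, -2, -3).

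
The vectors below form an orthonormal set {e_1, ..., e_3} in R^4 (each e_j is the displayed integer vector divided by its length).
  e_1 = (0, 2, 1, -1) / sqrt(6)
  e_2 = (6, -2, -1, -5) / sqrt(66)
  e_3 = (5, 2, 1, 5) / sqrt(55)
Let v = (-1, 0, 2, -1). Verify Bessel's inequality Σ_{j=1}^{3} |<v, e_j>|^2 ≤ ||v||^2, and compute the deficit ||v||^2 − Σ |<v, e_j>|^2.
Σ |<v, e_j>|^2 = 14/5; ||v||^2 = 6; deficit = 16/5

Write each e_j = u_j / sqrt(<u_j, u_j>) where u_j is the displayed integer vector. Then <v, e_j> = <v, u_j> / sqrt(<u_j, u_j>), so |<v, e_j>|^2 = <v, u_j>^2 / <u_j, u_j>.
Coefficients: <v, e_1> = 3/sqrt(6), <v, e_2> = -3/sqrt(66), <v, e_3> = -8/sqrt(55).
Square and sum: Σ |<v, e_j>|^2 = 14/5.
Compute ||v||^2 = v·v = 6.
Deficit = 6 − 14/5 = 16/5 ≥ 0, confirming Bessel's inequality. (The deficit equals ||v − Σ <v,e_j> e_j||^2, the squared distance from v to span{e_j}.)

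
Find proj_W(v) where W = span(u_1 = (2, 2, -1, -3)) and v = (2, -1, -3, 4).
proj_W(v) = (-7/9, -7/9, 7/18, 7/6)

Set up U = [u_1 | ... | u_1] ∈ R^(4×1). The projector onto W = col(U) is P = U (U^T U)^(-1) U^T.
Compute U^T U =
  [18],
and U^T v = (-7).
Solve U^T U · c = U^T v for the coefficients: c = (-7/18). The projection is proj_W(v) = U c.
Check: (v - proj_W(v)) · u_1 = 0  (should be 0).
Result: proj_W(v) = (-7/9, -7/9, 7/18, 7/6).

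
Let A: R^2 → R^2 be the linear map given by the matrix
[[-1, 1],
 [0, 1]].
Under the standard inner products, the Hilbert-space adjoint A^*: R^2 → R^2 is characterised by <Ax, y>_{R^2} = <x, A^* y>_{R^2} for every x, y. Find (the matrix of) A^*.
A^* = A^T =
[[-1, 0],
 [1, 1]]

For real matrices with standard dot products, the defining identity <Ax, y> = <x, A^* y> gives (Ax)^T y = x^T (A^*) y, i.e. x^T A^T y = x^T (A^*) y. Since this holds for all x, y, we must have A^* = A^T. Therefore
A^* =
[[-1, 0],
 [1, 1]].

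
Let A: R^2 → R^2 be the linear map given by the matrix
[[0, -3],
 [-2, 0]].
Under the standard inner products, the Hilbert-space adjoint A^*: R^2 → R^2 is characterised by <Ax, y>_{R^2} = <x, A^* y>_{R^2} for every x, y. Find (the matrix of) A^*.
A^* = A^T =
[[0, -2],
 [-3, 0]]

For real matrices with standard dot products, the defining identity <Ax, y> = <x, A^* y> gives (Ax)^T y = x^T (A^*) y, i.e. x^T A^T y = x^T (A^*) y. Since this holds for all x, y, we must have A^* = A^T. Therefore
A^* =
[[0, -2],
 [-3, 0]].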